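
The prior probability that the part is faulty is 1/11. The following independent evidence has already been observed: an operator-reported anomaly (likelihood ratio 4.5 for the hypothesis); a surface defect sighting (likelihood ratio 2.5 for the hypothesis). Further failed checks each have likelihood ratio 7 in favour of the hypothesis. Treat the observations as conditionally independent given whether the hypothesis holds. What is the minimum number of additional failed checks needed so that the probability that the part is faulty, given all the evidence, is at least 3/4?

1

Prior odds = (1/11)/(10/11) = 0.1.
Combined Bayes factor of the evidence already in hand = 4.5 × 2.5 = 11.25.
Odds after that evidence = 0.1 × 11.25 = 1.125.
Target odds = 0.75/0.25 = 3.
Need 7ⁿ ≥ 3 ÷ 1.125 = 8/3.
7¹ = 7, which meets the required 8/3; so n = 1.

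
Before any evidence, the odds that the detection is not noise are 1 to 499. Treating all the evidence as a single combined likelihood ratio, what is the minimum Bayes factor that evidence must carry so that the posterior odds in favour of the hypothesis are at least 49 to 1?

24451

Prior odds = 1/499.
Target odds = 49.
Required Bayes factor = 49 ÷ (1/499) = 24451.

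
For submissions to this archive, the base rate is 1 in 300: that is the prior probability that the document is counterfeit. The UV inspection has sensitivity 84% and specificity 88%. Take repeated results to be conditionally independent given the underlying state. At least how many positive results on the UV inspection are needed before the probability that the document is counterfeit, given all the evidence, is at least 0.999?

Prior odds = (1/300)/(299/300) = 1/299.
False-positive rate = 1 − 0.88 = 0.12; likelihood ratio of a positive = 0.84/0.12 = 7.
Target odds: 0.999 ÷ 0.001 = 999.
Require 7ⁿ ≥ 999 ÷ (1/299) = 298701.
7⁶ = 117649 falls short of 298701 but 7⁷ = 823543 reaches it, so n = 7.

7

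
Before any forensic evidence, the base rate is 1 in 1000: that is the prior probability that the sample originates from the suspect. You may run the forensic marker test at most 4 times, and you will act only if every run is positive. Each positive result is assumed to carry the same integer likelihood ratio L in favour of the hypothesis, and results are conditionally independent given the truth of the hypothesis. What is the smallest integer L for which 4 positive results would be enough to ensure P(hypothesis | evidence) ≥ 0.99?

18

Prior odds = 0.001/0.999 = 1/999.
Target odds = 0.99/0.01 = 99.
Need L⁴ ≥ 99 ÷ (1/999) = 98901.
17⁴ = 83521 < 98901 ≤ 104976 = 18⁴, so L = 18.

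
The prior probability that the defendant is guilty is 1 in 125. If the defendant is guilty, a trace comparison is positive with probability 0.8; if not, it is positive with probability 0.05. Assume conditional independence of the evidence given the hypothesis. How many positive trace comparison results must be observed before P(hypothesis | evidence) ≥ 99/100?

4

Prior odds = 0.008/0.992 = 1/124.
Likelihood ratio of a positive = 0.8/0.05 = 16.
Target posterior odds = 0.99/0.01 = 99.
Need (1/124) × 16ⁿ ≥ 99, i.e. 16ⁿ ≥ 12276.
16³ = 4096 falls short of 12276 but 16⁴ = 65536 reaches it, so n = 4.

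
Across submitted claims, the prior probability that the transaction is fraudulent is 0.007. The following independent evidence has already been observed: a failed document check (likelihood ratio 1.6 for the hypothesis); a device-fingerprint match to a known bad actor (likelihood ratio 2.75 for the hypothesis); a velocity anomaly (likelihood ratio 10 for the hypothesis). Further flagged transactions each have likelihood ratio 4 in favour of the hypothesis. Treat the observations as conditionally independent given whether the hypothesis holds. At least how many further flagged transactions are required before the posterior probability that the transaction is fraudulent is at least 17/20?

3

Prior odds = 0.007/0.993 = 7/993.
Combined Bayes factor of the evidence already in hand = 1.6 × 2.75 × 10 = 44.
Odds after that evidence = (7/993) × 44 = 308/993.
Target odds = 0.85/0.15 = 17/3.
Need 4ⁿ ≥ 17/3 ÷ (308/993) = 5627/308.
4² = 16 falls short of 5627/308 but 4³ = 64 reaches it, so n = 3.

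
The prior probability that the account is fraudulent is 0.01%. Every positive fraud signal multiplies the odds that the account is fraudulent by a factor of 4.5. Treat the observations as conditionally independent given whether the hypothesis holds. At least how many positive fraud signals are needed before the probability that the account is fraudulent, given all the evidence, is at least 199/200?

10

Prior odds = 0.0001/0.9999 = 1/9999.
Likelihood ratio per positive fraud signal = 4.5.
Target odds: 0.995 ÷ 0.005 = 199.
Need (1/9999) × 4.5ⁿ ≥ 199, i.e. 4.5ⁿ ≥ 1989801.
4.5⁹ = 387420489/512 falls short of 1989801 but 4.5¹⁰ ≈3.40506e+06 reaches it, so n = 10.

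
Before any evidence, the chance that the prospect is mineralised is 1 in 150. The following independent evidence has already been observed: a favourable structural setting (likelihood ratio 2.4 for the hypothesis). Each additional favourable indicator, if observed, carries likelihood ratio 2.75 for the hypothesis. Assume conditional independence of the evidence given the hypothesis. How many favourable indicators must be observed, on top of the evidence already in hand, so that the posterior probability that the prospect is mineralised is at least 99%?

Prior odds = (1/150)/(149/150) = 1/149.
Bayes factor of the evidence already in hand = 2.4.
Odds after that evidence = (1/149) × 2.4 = 12/745.
Target odds = 0.99/0.01 = 99.
Need 2.75ⁿ ≥ 99 ÷ (12/745) = 6146.25.
2.75⁸ = 214358881/65536 falls short of 6146.25 but 2.75⁹ ≈8994.86 reaches it, so n = 9.

9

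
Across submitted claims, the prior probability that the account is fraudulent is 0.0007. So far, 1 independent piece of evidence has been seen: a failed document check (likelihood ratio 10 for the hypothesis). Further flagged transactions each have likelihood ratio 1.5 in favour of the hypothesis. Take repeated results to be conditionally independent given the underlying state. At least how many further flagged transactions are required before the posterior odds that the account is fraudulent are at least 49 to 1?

Prior odds = 0.0007/0.9993 = 7/9993.
Bayes factor of the evidence already in hand = 10.
Odds after that evidence = (7/9993) × 10 = 70/9993.
Target odds = 49.
Need 1.5ⁿ ≥ 49 ÷ (70/9993) = 6995.1.
1.5²¹ ≈4987.89 falls short of 6995.1 but 1.5²² ≈7481.83 reaches it, so n = 22.

22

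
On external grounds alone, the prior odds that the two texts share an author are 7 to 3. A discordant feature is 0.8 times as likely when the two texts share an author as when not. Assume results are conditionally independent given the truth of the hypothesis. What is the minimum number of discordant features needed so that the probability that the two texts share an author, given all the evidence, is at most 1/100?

Prior odds = 7/3.
Likelihood ratio per discordant feature = 0.8.
Target posterior odds = 0.01/0.99 = 1/99.
Require 0.8ⁿ ≤ 1/99 ÷ (7/3) = 1/231.
0.8²⁴ ≈0.00472237 is still above 1/231 but 0.8²⁵ ≈0.00377789 is at or below it, so n = 25.

25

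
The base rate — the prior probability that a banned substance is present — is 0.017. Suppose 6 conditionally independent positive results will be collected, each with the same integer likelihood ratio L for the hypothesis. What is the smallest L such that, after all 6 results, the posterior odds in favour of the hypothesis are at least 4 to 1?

3

Prior odds = 0.017/0.983 = 17/983.
Target odds = 4.
Need L⁶ ≥ 4 ÷ (17/983) = 3932/17.
2⁶ = 64 < 3932/17 ≤ 729 = 3⁶, so L = 3.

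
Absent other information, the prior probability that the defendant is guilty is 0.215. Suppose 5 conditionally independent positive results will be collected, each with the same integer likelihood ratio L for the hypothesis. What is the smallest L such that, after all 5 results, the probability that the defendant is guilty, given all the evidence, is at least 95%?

3

Prior odds = 0.215/0.785 = 43/157.
Target odds = 0.95/0.05 = 19.
Need L⁵ ≥ 19 ÷ (43/157) = 2983/43.
2⁵ = 32 < 2983/43 ≤ 243 = 3⁵, so L = 3.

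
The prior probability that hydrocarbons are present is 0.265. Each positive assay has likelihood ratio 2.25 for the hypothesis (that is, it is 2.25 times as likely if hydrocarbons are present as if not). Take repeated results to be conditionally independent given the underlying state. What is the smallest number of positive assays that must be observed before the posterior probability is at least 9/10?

4

Prior odds: 0.265 ÷ 0.735 = 53/147.
Likelihood ratio per positive assay = 2.25.
Target odds: 0.9 ÷ 0.1 = 9.
Need (53/147) × 2.25ⁿ ≥ 9, i.e. 2.25ⁿ ≥ 1323/53.
2.25³ = 11.390625 falls short of 1323/53 but 2.25⁴ = 25.62890625 reaches it, so n = 4.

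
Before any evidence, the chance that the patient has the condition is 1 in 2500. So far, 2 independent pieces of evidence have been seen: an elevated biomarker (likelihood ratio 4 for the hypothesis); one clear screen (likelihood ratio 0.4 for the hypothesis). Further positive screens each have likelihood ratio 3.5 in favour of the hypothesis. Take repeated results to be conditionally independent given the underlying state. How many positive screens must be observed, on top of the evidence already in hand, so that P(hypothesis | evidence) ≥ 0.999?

Prior odds = 0.0004/0.9996 = 1/2499.
Combined Bayes factor of the evidence already in hand = 4 × 0.4 = 1.6.
Odds after that evidence = (1/2499) × 1.6 = 8/12495.
Target odds = 0.999/0.001 = 999.
Need 3.5ⁿ ≥ 999 ÷ (8/12495) = 1560313.125.
3.5¹¹ ≈965492 falls short of 1560313.125 but 3.5¹² ≈3.37922e+06 reaches it, so n = 12.

12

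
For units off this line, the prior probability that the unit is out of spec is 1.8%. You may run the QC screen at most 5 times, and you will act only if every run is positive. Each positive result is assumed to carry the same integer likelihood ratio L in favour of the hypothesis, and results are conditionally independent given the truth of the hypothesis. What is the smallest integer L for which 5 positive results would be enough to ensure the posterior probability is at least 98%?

5

Prior odds = 0.018/0.982 = 9/491.
Target odds = 0.98/0.02 = 49.
Need L⁵ ≥ 49 ÷ (9/491) = 24059/9.
4⁵ = 1024 < 24059/9 ≤ 3125 = 5⁵, so L = 5.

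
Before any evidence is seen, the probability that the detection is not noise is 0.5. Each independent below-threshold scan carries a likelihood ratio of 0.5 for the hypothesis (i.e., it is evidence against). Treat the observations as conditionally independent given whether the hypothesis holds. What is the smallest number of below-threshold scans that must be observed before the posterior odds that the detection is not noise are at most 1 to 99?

7

Prior odds = 0.5/0.5 = 1.
Likelihood ratio per below-threshold scan = 0.5.
Target odds = 1/99.
Require 0.5ⁿ ≤ 1/99 ÷ 1 = 1/99.
0.5⁶ = 0.015625 is still above 1/99 but 0.5⁷ = 0.0078125 is at or below it, so n = 7.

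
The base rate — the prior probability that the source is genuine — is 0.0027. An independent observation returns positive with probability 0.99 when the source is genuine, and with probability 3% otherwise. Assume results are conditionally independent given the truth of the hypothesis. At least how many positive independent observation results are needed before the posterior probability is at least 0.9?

Prior odds: 0.0027 ÷ 0.9973 = 27/9973.
Likelihood ratio of a positive result = 0.99/0.03 = 33.
Target posterior odds = 0.9/0.1 = 9.
Need (27/9973) × 33ⁿ ≥ 9, i.e. 33ⁿ ≥ 9973/3.
33² = 1089 falls short of 9973/3 but 33³ = 35937 reaches it, so n = 3.

3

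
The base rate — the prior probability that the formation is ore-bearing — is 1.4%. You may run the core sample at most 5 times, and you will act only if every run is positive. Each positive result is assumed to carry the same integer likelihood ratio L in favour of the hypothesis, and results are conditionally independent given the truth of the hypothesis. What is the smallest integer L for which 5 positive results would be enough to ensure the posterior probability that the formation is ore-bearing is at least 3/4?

3

Prior odds = 0.014/0.986 = 7/493.
Target odds = 0.75/0.25 = 3.
Need L⁵ ≥ 3 ÷ (7/493) = 1479/7.
2⁵ = 32 < 1479/7 ≤ 243 = 3⁵, so L = 3.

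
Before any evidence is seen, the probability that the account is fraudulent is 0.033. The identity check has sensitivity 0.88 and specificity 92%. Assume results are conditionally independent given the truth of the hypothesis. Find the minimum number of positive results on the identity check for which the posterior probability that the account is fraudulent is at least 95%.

Prior odds: 0.033 ÷ 0.967 = 33/967.
False-positive rate = 1 − 0.92 = 0.08; likelihood ratio of a positive = 0.88/0.08 = 11.
Target odds: 0.95 ÷ 0.05 = 19.
Need (33/967) × 11ⁿ ≥ 19, i.e. 11ⁿ ≥ 18373/33.
11² = 121 falls short of 18373/33 but 11³ = 1331 reaches it, so n = 3.

3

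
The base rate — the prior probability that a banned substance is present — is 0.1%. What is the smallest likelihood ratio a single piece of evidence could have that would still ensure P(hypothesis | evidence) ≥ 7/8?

6993

Prior odds = 0.001/0.999 = 1/999.
Target odds = 0.875/0.125 = 7.
Required Bayes factor = 7 ÷ (1/999) = 6993.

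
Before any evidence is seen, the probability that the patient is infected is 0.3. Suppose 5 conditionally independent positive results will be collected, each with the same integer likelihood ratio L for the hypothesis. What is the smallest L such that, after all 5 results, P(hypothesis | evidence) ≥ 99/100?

Prior odds = 0.3/0.7 = 3/7.
Target odds = 0.99/0.01 = 99.
Need L⁵ ≥ 99 ÷ (3/7) = 231.
2⁵ = 32 < 231 ≤ 243 = 3⁵, so L = 3.

3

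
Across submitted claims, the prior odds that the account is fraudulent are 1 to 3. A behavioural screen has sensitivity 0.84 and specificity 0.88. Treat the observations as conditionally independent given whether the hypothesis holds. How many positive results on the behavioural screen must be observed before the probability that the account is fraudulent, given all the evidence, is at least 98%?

Prior odds = 1/3.
False-positive rate = 1 − 0.88 = 0.12; likelihood ratio of a positive = 0.84/0.12 = 7.
Target posterior odds = 0.98/0.02 = 49.
Require 7ⁿ ≥ 49 ÷ (1/3) = 147.
7² = 49 falls short of 147 but 7³ = 343 reaches it, so n = 3.

3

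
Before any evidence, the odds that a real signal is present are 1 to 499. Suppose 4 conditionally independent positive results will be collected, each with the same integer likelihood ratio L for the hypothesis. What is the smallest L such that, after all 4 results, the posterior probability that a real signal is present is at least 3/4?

7

Prior odds = 1/499.
Target odds = 0.75/0.25 = 3.
Need L⁴ ≥ 3 ÷ (1/499) = 1497.
6⁴ = 1296 < 1497 ≤ 2401 = 7⁴, so L = 7.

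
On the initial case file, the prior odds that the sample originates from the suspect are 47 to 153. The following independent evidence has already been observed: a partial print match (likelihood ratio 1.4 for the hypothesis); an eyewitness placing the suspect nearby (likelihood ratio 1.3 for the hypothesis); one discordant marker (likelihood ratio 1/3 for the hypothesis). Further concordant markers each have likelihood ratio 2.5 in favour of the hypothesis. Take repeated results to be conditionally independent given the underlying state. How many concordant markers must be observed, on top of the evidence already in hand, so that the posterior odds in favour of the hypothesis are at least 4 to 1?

Prior odds = 47/153.
Combined Bayes factor of the evidence already in hand = 1.4 × 1.3 × (1/3) = 91/150.
Odds after that evidence = (47/153) × 91/150 = 4277/22950.
Target odds = 4.
Need 2.5ⁿ ≥ 4 ÷ (4277/22950) = 91800/4277.
2.5³ = 15.625 falls short of 91800/4277 but 2.5⁴ = 39.0625 reaches it, so n = 4.

4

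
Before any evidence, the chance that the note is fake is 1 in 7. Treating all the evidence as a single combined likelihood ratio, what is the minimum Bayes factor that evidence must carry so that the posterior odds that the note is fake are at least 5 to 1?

Prior odds = (1/7)/(6/7) = 1/6.
Target odds = 5.
Required Bayes factor = 5 ÷ (1/6) = 30.

30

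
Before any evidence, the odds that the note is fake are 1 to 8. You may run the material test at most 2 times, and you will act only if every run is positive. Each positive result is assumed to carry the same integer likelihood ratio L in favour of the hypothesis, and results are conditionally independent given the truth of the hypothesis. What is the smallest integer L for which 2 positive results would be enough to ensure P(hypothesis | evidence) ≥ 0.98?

20

Prior odds = 0.125.
Target odds = 0.98/0.02 = 49.
Need L² ≥ 49 ÷ 0.125 = 392.
19² = 361 < 392 ≤ 400 = 20², so L = 20.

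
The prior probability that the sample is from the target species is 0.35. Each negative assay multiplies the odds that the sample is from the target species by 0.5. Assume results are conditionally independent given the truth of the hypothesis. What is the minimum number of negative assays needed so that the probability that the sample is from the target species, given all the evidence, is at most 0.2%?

9

Prior odds: 0.35 ÷ 0.65 = 7/13.
Likelihood ratio per negative assay = 0.5.
Target posterior odds = 0.002/0.998 = 1/499.
Require 0.5ⁿ ≤ 1/499 ÷ (7/13) = 13/3493.
0.5⁸ = 0.00390625 is still above 13/3493 but 0.5⁹ = 0.001953125 is at or below it, so n = 9.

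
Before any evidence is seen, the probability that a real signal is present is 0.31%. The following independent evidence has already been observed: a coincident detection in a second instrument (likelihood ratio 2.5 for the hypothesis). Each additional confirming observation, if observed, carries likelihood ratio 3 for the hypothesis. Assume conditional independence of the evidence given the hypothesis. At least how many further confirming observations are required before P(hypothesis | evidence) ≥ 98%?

Prior odds = 0.0031/0.9969 = 31/9969.
Bayes factor of the evidence already in hand = 2.5.
Odds after that evidence = (31/9969) × 2.5 = 155/19938.
Target odds = 0.98/0.02 = 49.
Need 3ⁿ ≥ 49 ÷ (155/19938) = 976962/155.
3⁷ = 2187 falls short of 976962/155 but 3⁸ = 6561 reaches it, so n = 8.

8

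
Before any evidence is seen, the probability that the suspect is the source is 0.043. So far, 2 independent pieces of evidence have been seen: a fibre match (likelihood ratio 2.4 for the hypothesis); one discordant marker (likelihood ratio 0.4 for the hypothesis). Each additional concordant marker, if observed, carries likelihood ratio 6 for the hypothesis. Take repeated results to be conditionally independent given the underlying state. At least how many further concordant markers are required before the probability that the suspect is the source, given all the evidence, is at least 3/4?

3

Prior odds = 0.043/0.957 = 43/957.
Combined Bayes factor of the evidence already in hand = 2.4 × 0.4 = 0.96.
Odds after that evidence = (43/957) × 0.96 = 344/7975.
Target odds = 0.75/0.25 = 3.
Need 6ⁿ ≥ 3 ÷ (344/7975) = 23925/344.
6² = 36 falls short of 23925/344 but 6³ = 216 reaches it, so n = 3.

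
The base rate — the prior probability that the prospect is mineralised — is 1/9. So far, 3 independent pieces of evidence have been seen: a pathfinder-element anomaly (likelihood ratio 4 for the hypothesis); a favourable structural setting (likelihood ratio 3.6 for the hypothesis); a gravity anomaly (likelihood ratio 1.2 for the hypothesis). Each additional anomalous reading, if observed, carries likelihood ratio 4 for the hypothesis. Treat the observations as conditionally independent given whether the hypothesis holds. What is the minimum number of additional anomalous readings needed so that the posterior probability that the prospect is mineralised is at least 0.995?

4

Prior odds = (1/9)/(8/9) = 0.125.
Combined Bayes factor of the evidence already in hand = 4 × 3.6 × 1.2 = 17.28.
Odds after that evidence = 0.125 × 17.28 = 2.16.
Target odds = 0.995/0.005 = 199.
Need 4ⁿ ≥ 199 ÷ 2.16 = 4975/54.
4³ = 64 falls short of 4975/54 but 4⁴ = 256 reaches it, so n = 4.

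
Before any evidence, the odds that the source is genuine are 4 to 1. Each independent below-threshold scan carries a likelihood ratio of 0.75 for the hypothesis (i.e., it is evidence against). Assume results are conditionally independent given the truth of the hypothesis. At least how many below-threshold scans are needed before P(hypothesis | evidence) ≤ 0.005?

Prior odds = 4.
Likelihood ratio per below-threshold scan = 0.75.
Target posterior odds = 0.005/0.995 = 1/199.
Require 0.75ⁿ ≤ 1/199 ÷ 4 = 1/796.
0.75²³ ≈0.00133786 is still above 1/796 but 0.75²⁴ ≈0.00100339 is at or below it, so n = 24.

24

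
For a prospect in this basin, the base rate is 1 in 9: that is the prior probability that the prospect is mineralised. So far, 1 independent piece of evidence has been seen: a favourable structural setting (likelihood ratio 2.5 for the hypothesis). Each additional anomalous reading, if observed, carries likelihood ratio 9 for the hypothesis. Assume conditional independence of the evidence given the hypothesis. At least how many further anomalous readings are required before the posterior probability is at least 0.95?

2

Prior odds = (1/9)/(8/9) = 0.125.
Bayes factor of the evidence already in hand = 2.5.
Odds after that evidence = 0.125 × 2.5 = 0.3125.
Target odds = 0.95/0.05 = 19.
Need 9ⁿ ≥ 19 ÷ 0.3125 = 60.8.
9¹ = 9 falls short of 60.8 but 9² = 81 reaches it, so n = 2.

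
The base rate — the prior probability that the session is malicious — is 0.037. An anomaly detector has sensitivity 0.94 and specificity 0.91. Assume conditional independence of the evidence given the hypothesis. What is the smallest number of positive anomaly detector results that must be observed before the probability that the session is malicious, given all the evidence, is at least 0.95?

3

Prior odds: 0.037 ÷ 0.963 = 37/963.
False-positive rate = 1 − 0.91 = 0.09; likelihood ratio of a positive = 0.94/0.09 = 94/9.
Target posterior odds = 0.95/0.05 = 19.
Require (94/9)ⁿ ≥ 19 ÷ (37/963) = 18297/37.
(94/9)² = 8836/81 falls short of 18297/37 but (94/9)³ = 830584/729 reaches it, so n = 3.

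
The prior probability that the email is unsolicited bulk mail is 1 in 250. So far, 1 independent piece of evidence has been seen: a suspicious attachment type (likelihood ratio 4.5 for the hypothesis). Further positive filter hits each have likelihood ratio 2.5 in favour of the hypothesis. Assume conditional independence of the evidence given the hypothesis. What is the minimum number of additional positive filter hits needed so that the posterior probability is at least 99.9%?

Prior odds = 0.004/0.996 = 1/249.
Bayes factor of the evidence already in hand = 4.5.
Odds after that evidence = (1/249) × 4.5 = 3/166.
Target odds = 0.999/0.001 = 999.
Need 2.5ⁿ ≥ 999 ÷ (3/166) = 55278.
2.5¹¹ = 48828125/2048 falls short of 55278 but 2.5¹² = 244140625/4096 reaches it, so n = 12.

12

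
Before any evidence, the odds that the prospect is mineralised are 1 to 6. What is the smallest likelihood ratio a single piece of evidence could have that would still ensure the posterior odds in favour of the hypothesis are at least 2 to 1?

12

Prior odds = 1/6.
Target odds = 2.
Required Bayes factor = 2 ÷ (1/6) = 12.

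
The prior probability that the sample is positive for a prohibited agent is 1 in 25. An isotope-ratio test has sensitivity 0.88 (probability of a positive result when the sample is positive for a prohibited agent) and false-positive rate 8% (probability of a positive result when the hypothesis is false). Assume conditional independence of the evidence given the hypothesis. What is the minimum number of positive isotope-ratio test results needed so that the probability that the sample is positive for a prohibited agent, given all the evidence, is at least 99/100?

Prior odds: 0.04 ÷ 0.96 = 1/24.
Likelihood ratio of a positive result = 0.88/0.08 = 11.
Target odds: 0.99 ÷ 0.01 = 99.
Require 11ⁿ ≥ 99 ÷ (1/24) = 2376.
11³ = 1331 falls short of 2376 but 11⁴ = 14641 reaches it, so n = 4.

4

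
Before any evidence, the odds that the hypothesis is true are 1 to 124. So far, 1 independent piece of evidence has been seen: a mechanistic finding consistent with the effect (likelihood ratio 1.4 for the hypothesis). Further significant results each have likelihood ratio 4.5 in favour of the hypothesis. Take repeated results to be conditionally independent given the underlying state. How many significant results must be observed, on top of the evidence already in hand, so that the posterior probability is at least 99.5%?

Prior odds = 1/124.
Bayes factor of the evidence already in hand = 1.4.
Odds after that evidence = (1/124) × 1.4 = 7/620.
Target odds = 0.995/0.005 = 199.
Need 4.5ⁿ ≥ 199 ÷ (7/620) = 123380/7.
4.5⁶ = 8303.765625 falls short of 123380/7 but 4.5⁷ = 4782969/128 reaches it, so n = 7.

7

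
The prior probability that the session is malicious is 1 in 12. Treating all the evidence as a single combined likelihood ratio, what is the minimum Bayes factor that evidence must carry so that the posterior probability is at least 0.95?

Prior odds = (1/12)/(11/12) = 1/11.
Target odds = 0.95/0.05 = 19.
Required Bayes factor = 19 ÷ (1/11) = 209.

209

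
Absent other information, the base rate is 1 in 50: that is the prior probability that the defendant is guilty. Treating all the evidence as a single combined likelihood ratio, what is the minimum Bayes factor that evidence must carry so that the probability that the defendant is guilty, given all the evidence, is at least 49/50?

2401

Prior odds = 0.02/0.98 = 1/49.
Target odds = 0.98/0.02 = 49.
Required Bayes factor = 49 ÷ (1/49) = 2401.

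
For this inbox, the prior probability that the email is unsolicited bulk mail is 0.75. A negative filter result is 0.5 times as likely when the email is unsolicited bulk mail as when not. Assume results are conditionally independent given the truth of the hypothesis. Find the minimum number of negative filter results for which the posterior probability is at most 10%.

Prior odds: 0.75 ÷ 0.25 = 3.
Likelihood ratio per negative filter result = 0.5.
Target posterior odds = 0.1/0.9 = 1/9.
Require 0.5ⁿ ≤ 1/9 ÷ 3 = 1/27.
0.5⁴ = 0.0625 is still above 1/27 but 0.5⁵ = 0.03125 is at or below it, so n = 5.

5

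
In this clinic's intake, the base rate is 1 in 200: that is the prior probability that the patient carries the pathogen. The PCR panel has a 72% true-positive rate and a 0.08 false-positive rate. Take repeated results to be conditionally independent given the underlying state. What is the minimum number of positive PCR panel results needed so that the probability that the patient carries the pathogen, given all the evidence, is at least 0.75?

Prior odds: 0.005 ÷ 0.995 = 1/199.
Likelihood ratio of a positive result = 0.72/0.08 = 9.
Target posterior odds = 0.75/0.25 = 3.
Need (1/199) × 9ⁿ ≥ 3, i.e. 9ⁿ ≥ 597.
9² = 81 falls short of 597 but 9³ = 729 reaches it, so n = 3.

3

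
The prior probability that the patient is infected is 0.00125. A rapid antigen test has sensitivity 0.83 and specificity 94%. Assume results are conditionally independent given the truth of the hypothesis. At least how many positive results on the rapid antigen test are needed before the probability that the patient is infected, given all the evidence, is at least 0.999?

Prior odds = 0.00125/0.99875 = 1/799.
False-positive rate = 1 − 0.94 = 0.06; likelihood ratio of a positive = 0.83/0.06 = 83/6.
Target odds: 0.999 ÷ 0.001 = 999.
Require (83/6)ⁿ ≥ 999 ÷ (1/799) = 798201.
(83/6)⁵ ≈506564 falls short of 798201 but (83/6)⁶ ≈7.00747e+06 reaches it, so n = 6.

6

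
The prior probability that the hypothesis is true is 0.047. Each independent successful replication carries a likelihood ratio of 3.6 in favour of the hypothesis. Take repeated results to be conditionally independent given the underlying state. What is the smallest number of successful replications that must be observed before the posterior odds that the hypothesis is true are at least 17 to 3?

4

Prior odds = 0.047/0.953 = 47/953.
Likelihood ratio per successful replication = 3.6.
Target odds = 17/3.
Require 3.6ⁿ ≥ 17/3 ÷ (47/953) = 16201/141.
3.6³ = 46.656 falls short of 16201/141 but 3.6⁴ = 167.9616 reaches it, so n = 4.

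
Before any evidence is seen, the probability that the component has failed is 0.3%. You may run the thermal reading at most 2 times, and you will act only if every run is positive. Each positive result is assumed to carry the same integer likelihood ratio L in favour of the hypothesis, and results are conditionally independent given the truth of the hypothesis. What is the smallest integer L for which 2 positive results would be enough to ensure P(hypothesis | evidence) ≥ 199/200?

Prior odds = 0.003/0.997 = 3/997.
Target odds = 0.995/0.005 = 199.
Need L² ≥ 199 ÷ (3/997) = 198403/3.
257² = 66049 < 198403/3 ≤ 66564 = 258², so L = 258.

258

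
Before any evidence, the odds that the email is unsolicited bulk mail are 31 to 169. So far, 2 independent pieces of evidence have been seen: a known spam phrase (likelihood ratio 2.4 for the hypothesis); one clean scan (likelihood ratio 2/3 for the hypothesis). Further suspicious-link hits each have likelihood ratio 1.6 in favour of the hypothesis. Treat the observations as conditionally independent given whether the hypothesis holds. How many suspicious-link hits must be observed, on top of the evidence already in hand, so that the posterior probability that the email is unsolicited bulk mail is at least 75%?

5

Prior odds = 31/169.
Combined Bayes factor of the evidence already in hand = 2.4 × (2/3) = 1.6.
Odds after that evidence = (31/169) × 1.6 = 248/845.
Target odds = 0.75/0.25 = 3.
Need 1.6ⁿ ≥ 3 ÷ (248/845) = 2535/248.
1.6⁴ = 6.5536 falls short of 2535/248 but 1.6⁵ = 10.48576 reaches it, so n = 5.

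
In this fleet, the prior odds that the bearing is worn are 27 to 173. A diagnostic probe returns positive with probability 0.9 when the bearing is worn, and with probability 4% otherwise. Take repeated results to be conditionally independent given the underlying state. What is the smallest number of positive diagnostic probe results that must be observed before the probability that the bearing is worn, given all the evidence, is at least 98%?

Prior odds = 27/173.
Likelihood ratio of a positive result = 0.9/0.04 = 22.5.
Target posterior odds = 0.98/0.02 = 49.
Need (27/173) × 22.5ⁿ ≥ 49, i.e. 22.5ⁿ ≥ 8477/27.
22.5¹ = 22.5 falls short of 8477/27 but 22.5² = 506.25 reaches it, so n = 2.

2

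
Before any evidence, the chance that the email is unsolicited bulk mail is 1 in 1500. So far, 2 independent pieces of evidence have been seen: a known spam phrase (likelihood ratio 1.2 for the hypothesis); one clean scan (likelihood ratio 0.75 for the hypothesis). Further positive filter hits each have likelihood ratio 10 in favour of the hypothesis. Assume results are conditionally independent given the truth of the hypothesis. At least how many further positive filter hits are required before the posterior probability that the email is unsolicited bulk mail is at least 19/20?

Prior odds = (1/1500)/(1499/1500) = 1/1499.
Combined Bayes factor of the evidence already in hand = 1.2 × 0.75 = 0.9.
Odds after that evidence = (1/1499) × 0.9 = 9/14990.
Target odds = 0.95/0.05 = 19.
Need 10ⁿ ≥ 19 ÷ (9/14990) = 284810/9.
10⁴ = 10000 falls short of 284810/9 but 10⁵ = 100000 reaches it, so n = 5.

5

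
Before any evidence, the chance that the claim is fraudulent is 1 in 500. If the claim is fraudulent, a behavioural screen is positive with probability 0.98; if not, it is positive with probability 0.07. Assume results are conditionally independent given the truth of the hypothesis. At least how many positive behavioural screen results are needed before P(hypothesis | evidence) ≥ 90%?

4

Prior odds = 0.002/0.998 = 1/499.
Likelihood ratio of a positive = 0.98/0.07 = 14.
Target odds: 0.9 ÷ 0.1 = 9.
Need (1/499) × 14ⁿ ≥ 9, i.e. 14ⁿ ≥ 4491.
14³ = 2744 falls short of 4491 but 14⁴ = 38416 reaches it, so n = 4.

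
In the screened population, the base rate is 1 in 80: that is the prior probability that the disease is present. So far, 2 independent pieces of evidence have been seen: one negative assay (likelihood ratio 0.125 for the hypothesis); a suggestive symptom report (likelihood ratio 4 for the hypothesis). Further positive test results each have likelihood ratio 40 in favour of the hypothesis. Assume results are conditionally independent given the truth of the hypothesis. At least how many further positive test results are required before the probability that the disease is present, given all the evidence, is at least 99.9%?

4

Prior odds = 0.0125/0.9875 = 1/79.
Combined Bayes factor of the evidence already in hand = 0.125 × 4 = 0.5.
Odds after that evidence = (1/79) × 0.5 = 1/158.
Target odds = 0.999/0.001 = 999.
Need 40ⁿ ≥ 999 ÷ (1/158) = 157842.
40³ = 64000 falls short of 157842 but 40⁴ = 2560000 reaches it, so n = 4.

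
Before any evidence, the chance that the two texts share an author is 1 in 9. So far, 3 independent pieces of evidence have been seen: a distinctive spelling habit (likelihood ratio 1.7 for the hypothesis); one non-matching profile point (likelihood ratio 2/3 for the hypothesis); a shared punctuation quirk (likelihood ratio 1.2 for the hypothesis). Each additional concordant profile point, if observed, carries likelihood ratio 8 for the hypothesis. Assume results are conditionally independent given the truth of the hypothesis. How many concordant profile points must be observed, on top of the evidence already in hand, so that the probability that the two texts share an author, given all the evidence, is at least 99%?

4

Prior odds = (1/9)/(8/9) = 0.125.
Combined Bayes factor of the evidence already in hand = 1.7 × (2/3) × 1.2 = 1.36.
Odds after that evidence = 0.125 × 1.36 = 0.17.
Target odds = 0.99/0.01 = 99.
Need 8ⁿ ≥ 99 ÷ 0.17 = 9900/17.
8³ = 512 falls short of 9900/17 but 8⁴ = 4096 reaches it, so n = 4.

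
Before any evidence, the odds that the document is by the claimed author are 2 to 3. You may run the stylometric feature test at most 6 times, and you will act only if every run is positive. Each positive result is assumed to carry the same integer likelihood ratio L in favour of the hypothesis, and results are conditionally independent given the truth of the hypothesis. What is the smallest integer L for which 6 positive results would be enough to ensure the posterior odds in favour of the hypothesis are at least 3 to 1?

2

Prior odds = 2/3.
Target odds = 3.
Need L⁶ ≥ 3 ÷ (2/3) = 4.5.
1⁶ = 1 < 4.5 ≤ 64 = 2⁶, so L = 2.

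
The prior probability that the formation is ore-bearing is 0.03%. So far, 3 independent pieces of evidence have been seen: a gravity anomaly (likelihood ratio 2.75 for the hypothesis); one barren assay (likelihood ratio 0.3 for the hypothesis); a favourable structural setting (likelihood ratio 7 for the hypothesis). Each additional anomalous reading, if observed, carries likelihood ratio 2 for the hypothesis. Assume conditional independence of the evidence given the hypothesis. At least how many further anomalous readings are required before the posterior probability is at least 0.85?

Prior odds = 0.0003/0.9997 = 3/9997.
Combined Bayes factor of the evidence already in hand = 2.75 × 0.3 × 7 = 5.775.
Odds after that evidence = (3/9997) × 5.775 = 693/399880.
Target odds = 0.85/0.15 = 17/3.
Need 2ⁿ ≥ 17/3 ÷ (693/399880) = 6797960/2079.
2¹¹ = 2048 falls short of 6797960/2079 but 2¹² = 4096 reaches it, so n = 12.

12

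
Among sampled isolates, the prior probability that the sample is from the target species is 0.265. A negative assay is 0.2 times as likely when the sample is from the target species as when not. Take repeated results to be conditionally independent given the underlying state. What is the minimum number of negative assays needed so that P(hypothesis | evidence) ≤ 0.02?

Prior odds = 0.265/0.735 = 53/147.
Likelihood ratio per negative assay = 0.2.
Target odds: 0.02 ÷ 0.98 = 1/49.
Need (53/147) × 0.2ⁿ ≤ 1/49, i.e. 0.2ⁿ ≤ 3/53.
0.2¹ = 0.2 is still above 3/53 but 0.2² = 0.04 is at or below it, so n = 2.

2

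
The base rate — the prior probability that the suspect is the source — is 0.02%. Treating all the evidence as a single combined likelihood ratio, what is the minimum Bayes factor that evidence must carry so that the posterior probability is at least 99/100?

494901

Prior odds = 0.0002/0.9998 = 1/4999.
Target odds = 0.99/0.01 = 99.
Required Bayes factor = 99 ÷ (1/4999) = 494901.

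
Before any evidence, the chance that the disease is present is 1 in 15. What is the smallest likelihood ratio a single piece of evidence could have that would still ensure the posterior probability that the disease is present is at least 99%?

1386

Prior odds = (1/15)/(14/15) = 1/14.
Target odds = 0.99/0.01 = 99.
Required Bayes factor = 99 ÷ (1/14) = 1386.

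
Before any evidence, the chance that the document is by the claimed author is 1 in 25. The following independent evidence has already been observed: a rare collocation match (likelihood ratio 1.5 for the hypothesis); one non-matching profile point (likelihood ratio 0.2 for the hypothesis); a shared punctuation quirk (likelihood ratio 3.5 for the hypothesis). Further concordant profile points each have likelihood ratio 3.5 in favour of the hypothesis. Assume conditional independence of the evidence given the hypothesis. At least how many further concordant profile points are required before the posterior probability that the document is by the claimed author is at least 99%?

Prior odds = 0.04/0.96 = 1/24.
Combined Bayes factor of the evidence already in hand = 1.5 × 0.2 × 3.5 = 1.05.
Odds after that evidence = (1/24) × 1.05 = 0.04375.
Target odds = 0.99/0.01 = 99.
Need 3.5ⁿ ≥ 99 ÷ 0.04375 = 15840/7.
3.5⁶ = 1838.265625 falls short of 15840/7 but 3.5⁷ = 823543/128 reaches it, so n = 7.

7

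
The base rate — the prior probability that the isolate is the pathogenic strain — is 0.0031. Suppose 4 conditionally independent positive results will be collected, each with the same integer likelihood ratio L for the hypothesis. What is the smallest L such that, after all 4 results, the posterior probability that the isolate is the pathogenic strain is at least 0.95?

9

Prior odds = 0.0031/0.9969 = 31/9969.
Target odds = 0.95/0.05 = 19.
Need L⁴ ≥ 19 ÷ (31/9969) = 189411/31.
8⁴ = 4096 < 189411/31 ≤ 6561 = 9⁴, so L = 9.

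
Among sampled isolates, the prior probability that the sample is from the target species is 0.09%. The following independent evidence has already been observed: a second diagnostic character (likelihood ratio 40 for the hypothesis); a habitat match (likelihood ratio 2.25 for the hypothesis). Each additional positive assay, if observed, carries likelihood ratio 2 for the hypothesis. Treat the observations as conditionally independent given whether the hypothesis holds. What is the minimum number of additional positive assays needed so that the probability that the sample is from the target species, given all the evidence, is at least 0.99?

Prior odds = 0.0009/0.9991 = 9/9991.
Combined Bayes factor of the evidence already in hand = 40 × 2.25 = 90.
Odds after that evidence = (9/9991) × 90 = 810/9991.
Target odds = 0.99/0.01 = 99.
Need 2ⁿ ≥ 99 ÷ (810/9991) = 109901/90.
2¹⁰ = 1024 falls short of 109901/90 but 2¹¹ = 2048 reaches it, so n = 11.

11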